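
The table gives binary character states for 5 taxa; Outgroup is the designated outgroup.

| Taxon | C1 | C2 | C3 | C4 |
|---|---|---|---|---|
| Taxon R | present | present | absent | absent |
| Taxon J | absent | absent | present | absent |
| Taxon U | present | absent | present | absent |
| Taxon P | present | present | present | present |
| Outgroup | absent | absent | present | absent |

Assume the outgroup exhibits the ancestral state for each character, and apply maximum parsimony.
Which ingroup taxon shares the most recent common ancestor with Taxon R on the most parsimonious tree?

Character polarity is set by the outgroup: the derived state is whichever differs from the outgroup's state, so for C3 the derived state is 'absent', and for the remaining characters it is 'present'.
Only Taxon P, Taxon R, and Taxon U show the derived state 'present' for C1, supporting them as a clade.
C2: derived state 'present' in Taxon P and Taxon R only — synapomorphy for {Taxon P, Taxon R}.
C3 (derived state 'absent') is unique to Taxon R (autapomorphy; uninformative for grouping).
C4 (derived state 'present') is unique to Taxon P (autapomorphy; uninformative for grouping).
Most parsimonious ingroup topology: (((Taxon R,Taxon P),Taxon U),Taxon J).
Taxon R and Taxon P form a cherry on this tree, so they are sister taxa.

Taxon P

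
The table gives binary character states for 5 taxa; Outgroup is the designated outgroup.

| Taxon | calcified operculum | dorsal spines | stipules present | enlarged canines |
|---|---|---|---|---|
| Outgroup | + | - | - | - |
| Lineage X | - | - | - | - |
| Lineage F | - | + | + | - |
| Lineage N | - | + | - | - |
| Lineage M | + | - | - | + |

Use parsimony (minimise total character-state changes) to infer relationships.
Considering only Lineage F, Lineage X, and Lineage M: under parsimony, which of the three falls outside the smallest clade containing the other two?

Lineage M

Character polarity is set by the outgroup: the derived state is whichever differs from the outgroup's state, so for calcified operculum the derived state is '-', and for the remaining characters it is '+'.
calcified operculum (derived state '-') is shared by Lineage F, Lineage N, and Lineage X — a synapomorphy uniting that clade.
dorsal spines (derived state '+') is shared by Lineage F and Lineage N — a synapomorphy uniting that clade.
stipules present: derived state '+' in Lineage F only — an autapomorphy, so it tells us nothing about relationships among taxa.
enlarged canines: derived state '+' in Lineage M only — an autapomorphy, so it tells us nothing about relationships among taxa.
Most parsimonious ingroup topology: ((Lineage X,(Lineage F,Lineage N)),Lineage M).
Lineage X and Lineage F share a more recent common ancestor with each other than either does with Lineage M, so Lineage M is the least closely related of the three.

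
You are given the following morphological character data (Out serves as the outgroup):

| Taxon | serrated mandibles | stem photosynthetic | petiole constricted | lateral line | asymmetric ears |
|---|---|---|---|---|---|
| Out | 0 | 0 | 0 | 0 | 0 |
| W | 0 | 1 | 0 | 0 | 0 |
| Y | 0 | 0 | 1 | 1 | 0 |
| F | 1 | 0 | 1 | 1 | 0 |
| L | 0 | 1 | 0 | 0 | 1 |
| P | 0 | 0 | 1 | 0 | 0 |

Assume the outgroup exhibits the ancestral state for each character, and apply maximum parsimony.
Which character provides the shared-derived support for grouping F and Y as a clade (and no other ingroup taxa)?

The outgroup has state '0' for every character, so '1' is the derived state throughout.
serrated mandibles (derived state '1') is unique to F (autapomorphy; uninformative for grouping).
stem photosynthetic: derived state '1' in L and W only — synapomorphy for {L, W}.
Only F, P, and Y show the derived state '1' for petiole constricted, supporting them as a clade.
lateral line (derived state '1') is shared by F and Y — a synapomorphy uniting that clade.
asymmetric ears (derived state '1') is unique to L (autapomorphy; uninformative for grouping).
Most parsimonious ingroup topology: ((W,L),((Y,F),P)).
The clade {F, Y} is supported by lateral line: its derived state '1' occurs in exactly those taxa and in no other taxon (including the outgroup).

lateral line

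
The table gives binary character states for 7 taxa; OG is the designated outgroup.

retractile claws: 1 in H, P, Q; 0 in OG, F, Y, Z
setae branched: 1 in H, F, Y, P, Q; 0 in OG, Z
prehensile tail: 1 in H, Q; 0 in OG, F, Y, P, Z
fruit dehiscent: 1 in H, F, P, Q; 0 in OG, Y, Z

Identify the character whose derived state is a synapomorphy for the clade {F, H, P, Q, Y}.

setae branched

The outgroup has state '0' for every character, so '1' is the derived state throughout.
retractile claws: derived state '1' in H, P, and Q only — synapomorphy for {H, P, Q}.
Only F, H, P, Q, and Y show the derived state '1' for setae branched, supporting them as a clade.
prehensile tail (derived state '1') is shared by H and Q — a synapomorphy uniting that clade.
fruit dehiscent: derived state '1' in F, H, P, and Q only — synapomorphy for {F, H, P, Q}.
Most parsimonious ingroup topology: (((((H,Q),P),F),Y),Z).
The clade {F, H, P, Q, Y} is supported by setae branched: its derived state '1' occurs in exactly those taxa and in no other taxon (including the outgroup).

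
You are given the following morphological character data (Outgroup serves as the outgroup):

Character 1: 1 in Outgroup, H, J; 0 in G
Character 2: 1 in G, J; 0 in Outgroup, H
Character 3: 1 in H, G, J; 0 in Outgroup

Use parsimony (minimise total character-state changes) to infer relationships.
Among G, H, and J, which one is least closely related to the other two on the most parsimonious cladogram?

H

Character polarity is set by the outgroup: the derived state is whichever differs from the outgroup's state, so for Character 1 the derived state is '0', and for the remaining characters it is '1'.
Character 1 (derived state '0') is unique to G (autapomorphy; uninformative for grouping).
Only G and J show the derived state '1' for Character 2, supporting them as a clade.
All ingroup taxa share the derived state '1' for Character 3; it defines the ingroup but does not resolve relationships within it.
Most parsimonious ingroup topology: (H,(G,J)).
J and G share a more recent common ancestor with each other than either does with H, so H is the least closely related of the three.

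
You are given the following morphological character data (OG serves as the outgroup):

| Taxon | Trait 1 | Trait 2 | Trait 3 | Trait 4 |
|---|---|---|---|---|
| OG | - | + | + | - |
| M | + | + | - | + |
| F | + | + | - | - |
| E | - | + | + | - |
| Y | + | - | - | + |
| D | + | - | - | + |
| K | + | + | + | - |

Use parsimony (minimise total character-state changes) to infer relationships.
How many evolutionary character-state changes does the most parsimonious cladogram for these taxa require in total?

Character polarity is set by the outgroup: the derived state is whichever differs from the outgroup's state, so for Trait 2, Trait 3 the derived state is '-', and for the remaining characters it is '+'.
Only D, F, K, M, and Y show the derived state '+' for Trait 1, supporting them as a clade.
Trait 2 (derived state '-') is shared by D and Y — a synapomorphy uniting that clade.
Trait 3 (derived state '-') is shared by D, F, M, and Y — a synapomorphy uniting that clade.
Only D, M, and Y show the derived state '+' for Trait 4, supporting them as a clade.
Most parsimonious ingroup topology: ((((M,(Y,D)),F),K),E).
Changes per character on this tree: Trait 1: 1; Trait 2: 1; Trait 3: 1; Trait 4: 1.
Total = 4.

4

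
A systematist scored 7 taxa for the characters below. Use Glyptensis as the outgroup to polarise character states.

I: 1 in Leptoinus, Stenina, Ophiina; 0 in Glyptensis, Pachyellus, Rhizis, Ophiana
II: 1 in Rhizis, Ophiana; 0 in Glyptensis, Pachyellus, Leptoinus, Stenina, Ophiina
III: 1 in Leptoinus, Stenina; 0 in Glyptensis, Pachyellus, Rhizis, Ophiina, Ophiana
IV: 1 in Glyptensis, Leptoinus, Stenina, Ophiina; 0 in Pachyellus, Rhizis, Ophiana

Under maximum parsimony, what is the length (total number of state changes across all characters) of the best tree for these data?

Character polarity is set by the outgroup: the derived state is whichever differs from the outgroup's state, so for IV the derived state is '0', and for the remaining characters it is '1'.
Only Leptoinus, Ophiina, and Stenina show the derived state '1' for I, supporting them as a clade.
II (derived state '1') is shared by Ophiana and Rhizis — a synapomorphy uniting that clade.
III: derived state '1' in Leptoinus and Stenina only — synapomorphy for {Leptoinus, Stenina}.
Only Ophiana, Pachyellus, and Rhizis show the derived state '0' for IV, supporting them as a clade.
Most parsimonious ingroup topology: ((Pachyellus,(Rhizis,Ophiana)),((Leptoinus,Stenina),Ophiina)).
Changes per character on this tree: I: 1; II: 1; III: 1; IV: 1.
Total = 4.

4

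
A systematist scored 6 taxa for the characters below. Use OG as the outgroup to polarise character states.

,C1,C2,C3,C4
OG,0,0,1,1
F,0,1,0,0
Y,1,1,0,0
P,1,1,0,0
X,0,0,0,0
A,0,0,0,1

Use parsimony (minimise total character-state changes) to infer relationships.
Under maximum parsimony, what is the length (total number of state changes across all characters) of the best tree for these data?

Character polarity is set by the outgroup: the derived state is whichever differs from the outgroup's state, so for C3, C4 the derived state is '0', and for the remaining characters it is '1'.
C1: derived state '1' in P and Y only — synapomorphy for {P, Y}.
C2 (derived state '1') is shared by F, P, and Y — a synapomorphy uniting that clade.
C3 (derived state '0') is shared by all ingroup taxa — unites the whole ingroup.
C4 (derived state '0') is shared by F, P, X, and Y — a synapomorphy uniting that clade.
Most parsimonious ingroup topology: (((F,(Y,P)),X),A).
Changes per character on this tree: C1: 1; C2: 1; C3: 1; C4: 1.
Total = 4.

4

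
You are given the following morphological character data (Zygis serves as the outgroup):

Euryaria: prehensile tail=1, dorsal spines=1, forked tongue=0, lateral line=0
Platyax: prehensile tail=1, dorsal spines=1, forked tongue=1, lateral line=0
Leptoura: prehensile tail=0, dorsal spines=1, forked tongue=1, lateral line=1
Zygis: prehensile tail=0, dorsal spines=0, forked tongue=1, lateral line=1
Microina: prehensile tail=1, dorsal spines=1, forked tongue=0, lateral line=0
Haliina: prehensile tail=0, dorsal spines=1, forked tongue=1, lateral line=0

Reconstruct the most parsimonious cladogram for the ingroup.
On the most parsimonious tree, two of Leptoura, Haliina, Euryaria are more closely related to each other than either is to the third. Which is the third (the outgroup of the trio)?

Leptoura

Character polarity is set by the outgroup: the derived state is whichever differs from the outgroup's state, so for forked tongue, lateral line the derived state is '0', and for the remaining characters it is '1'.
prehensile tail (derived state '1') is shared by Euryaria, Microina, and Platyax — a synapomorphy uniting that clade.
dorsal spines (derived state '1') is shared by all ingroup taxa — unites the whole ingroup.
forked tongue: derived state '0' in Euryaria and Microina only — synapomorphy for {Euryaria, Microina}.
lateral line: derived state '0' in Euryaria, Haliina, Microina, and Platyax only — synapomorphy for {Euryaria, Haliina, Microina, Platyax}.
Most parsimonious ingroup topology: ((((Microina,Euryaria),Platyax),Haliina),Leptoura).
Euryaria and Haliina share a more recent common ancestor with each other than either does with Leptoura, so Leptoura is the least closely related of the three.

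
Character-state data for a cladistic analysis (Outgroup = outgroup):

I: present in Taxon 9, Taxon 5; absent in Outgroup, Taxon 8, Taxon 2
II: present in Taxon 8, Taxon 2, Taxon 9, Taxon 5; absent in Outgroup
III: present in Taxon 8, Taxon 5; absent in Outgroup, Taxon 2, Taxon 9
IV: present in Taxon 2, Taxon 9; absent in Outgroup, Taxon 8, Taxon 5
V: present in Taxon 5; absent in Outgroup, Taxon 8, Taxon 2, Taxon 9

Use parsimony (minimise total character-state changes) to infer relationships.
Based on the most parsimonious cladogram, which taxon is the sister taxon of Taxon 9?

Taxon 2

The outgroup has state 'absent' for every character, so 'present' is the derived state throughout.
I (state 'present') occurs in Taxon 5 and Taxon 9 but conflicts with the nesting implied by the other characters — most parsimoniously interpreted as homoplasy.
All ingroup taxa share the derived state 'present' for II; it defines the ingroup but does not resolve relationships within it.
Only Taxon 5 and Taxon 8 show the derived state 'present' for III, supporting them as a clade.
IV: derived state 'present' in Taxon 2 and Taxon 9 only — synapomorphy for {Taxon 2, Taxon 9}.
V: derived state 'present' in Taxon 5 only — an autapomorphy, so it tells us nothing about relationships among taxa.
Most parsimonious ingroup topology: ((Taxon 8,Taxon 5),(Taxon 2,Taxon 9)).
Taxon 9 and Taxon 2 form a cherry on this tree, so they are sister taxa.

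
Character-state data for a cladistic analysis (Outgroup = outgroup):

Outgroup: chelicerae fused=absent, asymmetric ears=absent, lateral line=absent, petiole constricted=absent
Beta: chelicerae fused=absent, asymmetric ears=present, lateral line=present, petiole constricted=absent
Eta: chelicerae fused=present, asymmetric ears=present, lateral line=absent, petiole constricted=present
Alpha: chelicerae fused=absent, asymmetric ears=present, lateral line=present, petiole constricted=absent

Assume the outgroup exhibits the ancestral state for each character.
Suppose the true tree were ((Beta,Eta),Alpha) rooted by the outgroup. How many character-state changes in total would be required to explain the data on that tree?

Map each character onto ((Beta,Eta),Alpha) (rooted by Outgroup) and count the minimum state changes it requires (Fitch parsimony):
chelicerae fused: 1; asymmetric ears: 1; lateral line: 2; petiole constricted: 1.
Total tree length = 5.

5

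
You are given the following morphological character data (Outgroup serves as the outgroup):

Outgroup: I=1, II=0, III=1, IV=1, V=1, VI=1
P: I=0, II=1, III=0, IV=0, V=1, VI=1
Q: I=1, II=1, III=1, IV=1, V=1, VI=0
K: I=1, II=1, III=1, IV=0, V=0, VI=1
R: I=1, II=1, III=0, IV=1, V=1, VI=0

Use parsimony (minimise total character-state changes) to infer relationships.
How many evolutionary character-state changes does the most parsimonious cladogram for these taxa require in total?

Character polarity is set by the outgroup: the derived state is whichever differs from the outgroup's state, so for I, III, IV, V, VI the derived state is '0', and for the remaining characters it is '1'.
I: derived state '0' in P only — an autapomorphy, so it tells us nothing about relationships among taxa.
II (derived state '1') is shared by all ingroup taxa — unites the whole ingroup.
III groups P and R, which is incompatible with the clades supported by the remaining characters; treating it as convergent (homoplasy) costs fewer steps than any alternative tree.
IV: derived state '0' in K and P only — synapomorphy for {K, P}.
V (derived state '0') is unique to K (autapomorphy; uninformative for grouping).
VI: derived state '0' in Q and R only — synapomorphy for {Q, R}.
Most parsimonious ingroup topology: ((P,K),(Q,R)).
Changes per character on this tree: I: 1; II: 1; III: 2; IV: 1; V: 1; VI: 1.
Total = 7.

7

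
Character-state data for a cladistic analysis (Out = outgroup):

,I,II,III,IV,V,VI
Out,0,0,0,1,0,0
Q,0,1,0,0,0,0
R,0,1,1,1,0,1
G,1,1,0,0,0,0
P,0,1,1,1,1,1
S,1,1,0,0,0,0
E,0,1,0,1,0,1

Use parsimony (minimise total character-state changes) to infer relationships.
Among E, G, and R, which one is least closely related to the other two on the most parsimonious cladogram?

G

Character polarity is set by the outgroup: the derived state is whichever differs from the outgroup's state, so for IV the derived state is '0', and for the remaining characters it is '1'.
I: derived state '1' in G and S only — synapomorphy for {G, S}.
All ingroup taxa share the derived state '1' for II; it defines the ingroup but does not resolve relationships within it.
III: derived state '1' in P and R only — synapomorphy for {P, R}.
Only G, Q, and S show the derived state '0' for IV, supporting them as a clade.
V: derived state '1' in P only — an autapomorphy, so it tells us nothing about relationships among taxa.
VI: derived state '1' in E, P, and R only — synapomorphy for {E, P, R}.
Most parsimonious ingroup topology: ((Q,(G,S)),((R,P),E)).
E and R share a more recent common ancestor with each other than either does with G, so G is the least closely related of the three.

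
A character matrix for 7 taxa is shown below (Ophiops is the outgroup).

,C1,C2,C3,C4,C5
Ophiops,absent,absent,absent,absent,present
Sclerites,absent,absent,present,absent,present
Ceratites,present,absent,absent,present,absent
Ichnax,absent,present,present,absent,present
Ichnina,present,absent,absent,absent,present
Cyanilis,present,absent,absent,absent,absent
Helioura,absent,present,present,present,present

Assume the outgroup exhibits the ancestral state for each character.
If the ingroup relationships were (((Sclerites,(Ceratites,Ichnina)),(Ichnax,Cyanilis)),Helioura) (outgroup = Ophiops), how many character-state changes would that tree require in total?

Map each character onto (((Sclerites,(Ceratites,Ichnina)),(Ichnax,Cyanilis)),Helioura) (rooted by Ophiops) and count the minimum state changes it requires (Fitch parsimony):
C1: 2; C2: 2; C3: 3; C4: 2; C5: 2.
Total tree length = 11.

11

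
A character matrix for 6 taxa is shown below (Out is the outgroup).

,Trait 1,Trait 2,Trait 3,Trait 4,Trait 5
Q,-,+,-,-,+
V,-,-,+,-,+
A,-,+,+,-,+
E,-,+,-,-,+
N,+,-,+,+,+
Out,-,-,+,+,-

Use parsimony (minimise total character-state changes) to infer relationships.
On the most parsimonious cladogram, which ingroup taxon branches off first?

Character polarity is set by the outgroup: the derived state is whichever differs from the outgroup's state, so for Trait 3, Trait 4 the derived state is '-', and for the remaining characters it is '+'.
Trait 1 (derived state '+') is unique to N (autapomorphy; uninformative for grouping).
Trait 2: derived state '+' in A, E, and Q only — synapomorphy for {A, E, Q}.
Only E and Q show the derived state '-' for Trait 3, supporting them as a clade.
Only A, E, Q, and V show the derived state '-' for Trait 4, supporting them as a clade.
All ingroup taxa share the derived state '+' for Trait 5; it defines the ingroup but does not resolve relationships within it.
Most parsimonious ingroup topology: ((V,(A,(Q,E))),N).
N is sister to the clade containing all other ingroup taxa, so it is the earliest-diverging (most basal) ingroup lineage.

N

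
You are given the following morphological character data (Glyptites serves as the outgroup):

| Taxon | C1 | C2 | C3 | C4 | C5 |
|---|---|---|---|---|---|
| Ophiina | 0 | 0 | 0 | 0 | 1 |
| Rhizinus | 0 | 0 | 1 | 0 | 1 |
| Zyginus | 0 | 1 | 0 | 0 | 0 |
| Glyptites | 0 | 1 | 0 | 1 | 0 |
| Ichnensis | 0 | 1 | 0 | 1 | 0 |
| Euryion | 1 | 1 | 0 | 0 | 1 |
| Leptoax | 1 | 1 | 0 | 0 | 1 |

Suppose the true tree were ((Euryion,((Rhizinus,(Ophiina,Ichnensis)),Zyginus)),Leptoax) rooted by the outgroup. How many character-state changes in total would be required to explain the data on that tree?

10

Map each character onto ((Euryion,((Rhizinus,(Ophiina,Ichnensis)),Zyginus)),Leptoax) (rooted by Glyptites) and count the minimum state changes it requires (Fitch parsimony):
C1: 2; C2: 2; C3: 1; C4: 2; C5: 3.
Total tree length = 10.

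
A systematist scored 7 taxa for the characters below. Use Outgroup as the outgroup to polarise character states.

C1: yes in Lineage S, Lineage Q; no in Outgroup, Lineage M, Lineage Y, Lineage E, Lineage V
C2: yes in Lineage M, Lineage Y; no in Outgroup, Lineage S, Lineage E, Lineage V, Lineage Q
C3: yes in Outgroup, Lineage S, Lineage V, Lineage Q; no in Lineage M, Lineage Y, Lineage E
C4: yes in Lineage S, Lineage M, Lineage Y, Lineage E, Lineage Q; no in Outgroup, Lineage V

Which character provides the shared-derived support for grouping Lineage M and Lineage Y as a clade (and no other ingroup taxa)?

C2

Character polarity is set by the outgroup: the derived state is whichever differs from the outgroup's state, so for C3 the derived state is 'no', and for the remaining characters it is 'yes'.
C1: derived state 'yes' in Lineage Q and Lineage S only — synapomorphy for {Lineage Q, Lineage S}.
C2 (derived state 'yes') is shared by Lineage M and Lineage Y — a synapomorphy uniting that clade.
Only Lineage E, Lineage M, and Lineage Y show the derived state 'no' for C3, supporting them as a clade.
Only Lineage E, Lineage M, Lineage Q, Lineage S, and Lineage Y show the derived state 'yes' for C4, supporting them as a clade.
Most parsimonious ingroup topology: (((Lineage S,Lineage Q),((Lineage M,Lineage Y),Lineage E)),Lineage V).
The clade {Lineage M, Lineage Y} is supported by C2: its derived state 'yes' occurs in exactly those taxa and in no other taxon (including the outgroup).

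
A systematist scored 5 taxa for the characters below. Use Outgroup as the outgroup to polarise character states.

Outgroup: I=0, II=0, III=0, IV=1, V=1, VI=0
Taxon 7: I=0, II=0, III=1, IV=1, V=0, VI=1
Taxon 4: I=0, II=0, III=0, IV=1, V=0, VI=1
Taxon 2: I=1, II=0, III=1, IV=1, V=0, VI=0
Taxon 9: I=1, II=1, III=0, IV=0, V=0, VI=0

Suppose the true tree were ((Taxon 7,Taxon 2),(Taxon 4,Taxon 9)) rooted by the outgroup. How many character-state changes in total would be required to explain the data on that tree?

8

Map each character onto ((Taxon 7,Taxon 2),(Taxon 4,Taxon 9)) (rooted by Outgroup) and count the minimum state changes it requires (Fitch parsimony):
I: 2; II: 1; III: 1; IV: 1; V: 1; VI: 2.
Total tree length = 8.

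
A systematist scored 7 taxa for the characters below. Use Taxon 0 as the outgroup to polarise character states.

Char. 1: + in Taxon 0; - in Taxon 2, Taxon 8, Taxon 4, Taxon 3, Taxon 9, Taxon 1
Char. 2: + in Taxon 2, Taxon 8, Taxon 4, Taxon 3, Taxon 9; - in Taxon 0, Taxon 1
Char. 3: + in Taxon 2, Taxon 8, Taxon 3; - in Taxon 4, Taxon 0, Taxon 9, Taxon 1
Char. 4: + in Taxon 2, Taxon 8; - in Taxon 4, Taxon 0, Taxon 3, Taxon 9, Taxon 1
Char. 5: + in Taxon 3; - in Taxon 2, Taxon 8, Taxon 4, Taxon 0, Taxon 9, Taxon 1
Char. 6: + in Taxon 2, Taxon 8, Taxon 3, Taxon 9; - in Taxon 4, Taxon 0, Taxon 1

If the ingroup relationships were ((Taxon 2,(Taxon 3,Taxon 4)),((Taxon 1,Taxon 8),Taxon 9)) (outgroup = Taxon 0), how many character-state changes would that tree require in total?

Map each character onto ((Taxon 2,(Taxon 3,Taxon 4)),((Taxon 1,Taxon 8),Taxon 9)) (rooted by Taxon 0) and count the minimum state changes it requires (Fitch parsimony):
Char. 1: 1; Char. 2: 2; Char. 3: 3; Char. 4: 2; Char. 5: 1; Char. 6: 3.
Total tree length = 12.

12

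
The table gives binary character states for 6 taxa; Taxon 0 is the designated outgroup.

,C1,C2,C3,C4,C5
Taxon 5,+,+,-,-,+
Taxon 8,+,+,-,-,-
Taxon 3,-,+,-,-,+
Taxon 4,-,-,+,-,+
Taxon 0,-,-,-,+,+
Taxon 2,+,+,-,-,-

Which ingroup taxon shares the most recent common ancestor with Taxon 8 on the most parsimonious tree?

Taxon 2

Character polarity is set by the outgroup: the derived state is whichever differs from the outgroup's state, so for C4, C5 the derived state is '-', and for the remaining characters it is '+'.
Only Taxon 2, Taxon 5, and Taxon 8 show the derived state '+' for C1, supporting them as a clade.
C2: derived state '+' in Taxon 2, Taxon 3, Taxon 5, and Taxon 8 only — synapomorphy for {Taxon 2, Taxon 3, Taxon 5, Taxon 8}.
C3: derived state '+' in Taxon 4 only — an autapomorphy, so it tells us nothing about relationships among taxa.
C4 (derived state '-') is shared by all ingroup taxa — unites the whole ingroup.
C5: derived state '-' in Taxon 2 and Taxon 8 only — synapomorphy for {Taxon 2, Taxon 8}.
Most parsimonious ingroup topology: (Taxon 4,(((Taxon 8,Taxon 2),Taxon 5),Taxon 3)).
Taxon 8 and Taxon 2 form a cherry on this tree, so they are sister taxa.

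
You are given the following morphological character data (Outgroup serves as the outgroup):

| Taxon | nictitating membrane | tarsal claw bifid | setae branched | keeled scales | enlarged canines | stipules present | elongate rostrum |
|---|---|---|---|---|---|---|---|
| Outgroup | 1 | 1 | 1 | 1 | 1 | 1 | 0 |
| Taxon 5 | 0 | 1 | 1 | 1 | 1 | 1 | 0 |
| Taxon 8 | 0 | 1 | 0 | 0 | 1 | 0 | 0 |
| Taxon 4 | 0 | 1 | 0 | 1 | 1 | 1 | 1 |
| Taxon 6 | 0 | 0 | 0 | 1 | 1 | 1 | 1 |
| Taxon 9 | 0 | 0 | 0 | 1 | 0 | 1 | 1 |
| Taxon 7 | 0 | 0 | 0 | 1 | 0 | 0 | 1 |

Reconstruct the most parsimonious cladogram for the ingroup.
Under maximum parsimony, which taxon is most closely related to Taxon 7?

Taxon 9

Character polarity is set by the outgroup: the derived state is whichever differs from the outgroup's state, so for nictitating membrane, tarsal claw bifid, setae branched, keeled scales, enlarged canines, stipules present the derived state is '0', and for the remaining characters it is '1'.
nictitating membrane (derived state '0') is shared by all ingroup taxa — unites the whole ingroup.
Only Taxon 6, Taxon 7, and Taxon 9 show the derived state '0' for tarsal claw bifid, supporting them as a clade.
setae branched (derived state '0') is shared by Taxon 4, Taxon 6, Taxon 7, Taxon 8, and Taxon 9 — a synapomorphy uniting that clade.
keeled scales: derived state '0' in Taxon 8 only — an autapomorphy, so it tells us nothing about relationships among taxa.
enlarged canines: derived state '0' in Taxon 7 and Taxon 9 only — synapomorphy for {Taxon 7, Taxon 9}.
stipules present groups Taxon 7 and Taxon 8, which is incompatible with the clades supported by the remaining characters; treating it as convergent (homoplasy) costs fewer steps than any alternative tree.
elongate rostrum: derived state '1' in Taxon 4, Taxon 6, Taxon 7, and Taxon 9 only — synapomorphy for {Taxon 4, Taxon 6, Taxon 7, Taxon 9}.
Most parsimonious ingroup topology: (Taxon 5,(Taxon 8,(Taxon 4,(Taxon 6,(Taxon 9,Taxon 7))))).
Taxon 7 and Taxon 9 form a cherry on this tree, so they are sister taxa.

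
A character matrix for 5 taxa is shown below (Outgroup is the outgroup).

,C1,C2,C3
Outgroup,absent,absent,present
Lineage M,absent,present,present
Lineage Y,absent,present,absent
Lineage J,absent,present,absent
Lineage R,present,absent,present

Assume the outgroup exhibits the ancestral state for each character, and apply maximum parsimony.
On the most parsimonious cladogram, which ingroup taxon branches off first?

Lineage R

Character polarity is set by the outgroup: the derived state is whichever differs from the outgroup's state, so for C3 the derived state is 'absent', and for the remaining characters it is 'present'.
C1 (derived state 'present') is unique to Lineage R (autapomorphy; uninformative for grouping).
C2 (derived state 'present') is shared by Lineage J, Lineage M, and Lineage Y — a synapomorphy uniting that clade.
C3 (derived state 'absent') is shared by Lineage J and Lineage Y — a synapomorphy uniting that clade.
Most parsimonious ingroup topology: ((Lineage M,(Lineage Y,Lineage J)),Lineage R).
Lineage R is sister to the clade containing all other ingroup taxa, so it is the earliest-diverging (most basal) ingroup lineage.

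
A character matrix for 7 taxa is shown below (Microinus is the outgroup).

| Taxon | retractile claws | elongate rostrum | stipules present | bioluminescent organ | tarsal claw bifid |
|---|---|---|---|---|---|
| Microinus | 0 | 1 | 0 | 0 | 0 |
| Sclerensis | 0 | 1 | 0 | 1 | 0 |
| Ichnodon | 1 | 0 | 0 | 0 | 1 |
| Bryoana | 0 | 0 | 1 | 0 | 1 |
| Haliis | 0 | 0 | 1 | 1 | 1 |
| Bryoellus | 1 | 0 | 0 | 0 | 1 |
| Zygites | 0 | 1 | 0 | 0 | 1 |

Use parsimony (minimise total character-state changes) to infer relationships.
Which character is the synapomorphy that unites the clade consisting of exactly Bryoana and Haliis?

stipules present

Character polarity is set by the outgroup: the derived state is whichever differs from the outgroup's state, so for elongate rostrum the derived state is '0', and for the remaining characters it is '1'.
Only Bryoellus and Ichnodon show the derived state '1' for retractile claws, supporting them as a clade.
Only Bryoana, Bryoellus, Haliis, and Ichnodon show the derived state '0' for elongate rostrum, supporting them as a clade.
stipules present: derived state '1' in Bryoana and Haliis only — synapomorphy for {Bryoana, Haliis}.
bioluminescent organ (state '1') occurs in Haliis and Sclerensis but conflicts with the nesting implied by the other characters — most parsimoniously interpreted as homoplasy.
tarsal claw bifid (derived state '1') is shared by Bryoana, Bryoellus, Haliis, Ichnodon, and Zygites — a synapomorphy uniting that clade.
Most parsimonious ingroup topology: (Sclerensis,(((Ichnodon,Bryoellus),(Bryoana,Haliis)),Zygites)).
The clade {Bryoana, Haliis} is supported by stipules present: its derived state '1' occurs in exactly those taxa and in no other taxon (including the outgroup).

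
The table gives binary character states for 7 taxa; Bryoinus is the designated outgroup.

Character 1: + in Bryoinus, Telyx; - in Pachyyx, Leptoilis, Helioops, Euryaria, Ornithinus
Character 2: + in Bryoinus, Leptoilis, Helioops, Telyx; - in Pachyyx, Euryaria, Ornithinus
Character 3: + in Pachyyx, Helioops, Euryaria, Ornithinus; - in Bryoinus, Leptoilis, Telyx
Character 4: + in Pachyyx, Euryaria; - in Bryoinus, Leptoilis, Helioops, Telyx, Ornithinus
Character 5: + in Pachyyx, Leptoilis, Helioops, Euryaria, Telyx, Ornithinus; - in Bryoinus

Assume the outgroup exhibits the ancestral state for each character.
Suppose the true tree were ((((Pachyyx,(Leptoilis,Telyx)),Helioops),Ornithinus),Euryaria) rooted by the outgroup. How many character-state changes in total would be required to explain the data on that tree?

Map each character onto ((((Pachyyx,(Leptoilis,Telyx)),Helioops),Ornithinus),Euryaria) (rooted by Bryoinus) and count the minimum state changes it requires (Fitch parsimony):
Character 1: 2; Character 2: 3; Character 3: 2; Character 4: 2; Character 5: 1.
Total tree length = 10.

10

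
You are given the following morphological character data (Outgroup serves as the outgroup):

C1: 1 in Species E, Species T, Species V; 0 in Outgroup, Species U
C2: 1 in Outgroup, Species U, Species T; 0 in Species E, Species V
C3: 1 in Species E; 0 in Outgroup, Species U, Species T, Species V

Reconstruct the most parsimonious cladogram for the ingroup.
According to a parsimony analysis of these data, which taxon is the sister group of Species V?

Species E

Character polarity is set by the outgroup: the derived state is whichever differs from the outgroup's state, so for C2 the derived state is '0', and for the remaining characters it is '1'.
Only Species E, Species T, and Species V show the derived state '1' for C1, supporting them as a clade.
C2: derived state '0' in Species E and Species V only — synapomorphy for {Species E, Species V}.
C3: derived state '1' in Species E only — an autapomorphy, so it tells us nothing about relationships among taxa.
Most parsimonious ingroup topology: (((Species E,Species V),Species T),Species U).
Species V and Species E form a cherry on this tree, so they are sister taxa.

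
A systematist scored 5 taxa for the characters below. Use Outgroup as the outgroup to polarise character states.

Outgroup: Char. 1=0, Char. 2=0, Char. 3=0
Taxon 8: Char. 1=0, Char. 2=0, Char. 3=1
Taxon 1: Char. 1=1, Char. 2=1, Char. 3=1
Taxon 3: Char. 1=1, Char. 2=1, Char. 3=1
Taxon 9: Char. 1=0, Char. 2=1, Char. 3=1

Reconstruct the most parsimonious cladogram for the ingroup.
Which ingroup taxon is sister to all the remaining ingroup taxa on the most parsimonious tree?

Taxon 8

The outgroup has state '0' for every character, so '1' is the derived state throughout.
Only Taxon 1 and Taxon 3 show the derived state '1' for Char. 1, supporting them as a clade.
Char. 2: derived state '1' in Taxon 1, Taxon 3, and Taxon 9 only — synapomorphy for {Taxon 1, Taxon 3, Taxon 9}.
Char. 3 (derived state '1') is shared by all ingroup taxa — unites the whole ingroup.
Most parsimonious ingroup topology: (Taxon 8,((Taxon 1,Taxon 3),Taxon 9)).
Taxon 8 is sister to the clade containing all other ingroup taxa, so it is the earliest-diverging (most basal) ingroup lineage.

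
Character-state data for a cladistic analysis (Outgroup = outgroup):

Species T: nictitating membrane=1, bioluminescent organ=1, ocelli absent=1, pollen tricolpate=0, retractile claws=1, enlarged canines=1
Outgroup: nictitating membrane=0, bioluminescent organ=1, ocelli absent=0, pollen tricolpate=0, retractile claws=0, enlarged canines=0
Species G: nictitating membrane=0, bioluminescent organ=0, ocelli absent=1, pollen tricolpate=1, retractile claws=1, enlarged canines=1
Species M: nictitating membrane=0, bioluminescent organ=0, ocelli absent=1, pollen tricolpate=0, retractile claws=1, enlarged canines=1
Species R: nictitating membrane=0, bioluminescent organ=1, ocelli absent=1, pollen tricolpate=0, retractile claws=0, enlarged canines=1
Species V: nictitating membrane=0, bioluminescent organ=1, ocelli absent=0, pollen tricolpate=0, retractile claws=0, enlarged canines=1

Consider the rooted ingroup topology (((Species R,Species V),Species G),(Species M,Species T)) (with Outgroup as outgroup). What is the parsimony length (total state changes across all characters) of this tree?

Map each character onto (((Species R,Species V),Species G),(Species M,Species T)) (rooted by Outgroup) and count the minimum state changes it requires (Fitch parsimony):
nictitating membrane: 1; bioluminescent organ: 2; ocelli absent: 2; pollen tricolpate: 1; retractile claws: 2; enlarged canines: 1.
Total tree length = 9.

9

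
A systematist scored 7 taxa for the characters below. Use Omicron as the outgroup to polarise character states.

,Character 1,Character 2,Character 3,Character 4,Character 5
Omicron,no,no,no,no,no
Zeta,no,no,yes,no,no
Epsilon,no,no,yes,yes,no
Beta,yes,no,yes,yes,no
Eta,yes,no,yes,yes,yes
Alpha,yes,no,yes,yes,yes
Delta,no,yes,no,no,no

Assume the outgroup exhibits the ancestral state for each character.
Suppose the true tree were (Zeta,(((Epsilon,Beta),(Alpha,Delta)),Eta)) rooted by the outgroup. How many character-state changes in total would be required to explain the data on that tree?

Map each character onto (Zeta,(((Epsilon,Beta),(Alpha,Delta)),Eta)) (rooted by Omicron) and count the minimum state changes it requires (Fitch parsimony):
Character 1: 3; Character 2: 1; Character 3: 2; Character 4: 2; Character 5: 2.
Total tree length = 10.

10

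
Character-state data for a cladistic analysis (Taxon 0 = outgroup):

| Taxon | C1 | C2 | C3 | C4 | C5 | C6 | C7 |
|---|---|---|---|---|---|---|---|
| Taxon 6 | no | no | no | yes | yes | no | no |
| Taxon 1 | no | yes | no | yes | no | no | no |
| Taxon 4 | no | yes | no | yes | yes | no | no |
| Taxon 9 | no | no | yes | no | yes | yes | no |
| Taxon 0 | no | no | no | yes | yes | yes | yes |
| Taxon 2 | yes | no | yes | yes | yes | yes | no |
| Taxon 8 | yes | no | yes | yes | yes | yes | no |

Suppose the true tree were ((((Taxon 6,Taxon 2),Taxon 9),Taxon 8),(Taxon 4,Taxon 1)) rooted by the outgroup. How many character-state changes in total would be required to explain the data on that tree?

Map each character onto ((((Taxon 6,Taxon 2),Taxon 9),Taxon 8),(Taxon 4,Taxon 1)) (rooted by Taxon 0) and count the minimum state changes it requires (Fitch parsimony):
C1: 2; C2: 1; C3: 2; C4: 1; C5: 1; C6: 2; C7: 1.
Total tree length = 10.

10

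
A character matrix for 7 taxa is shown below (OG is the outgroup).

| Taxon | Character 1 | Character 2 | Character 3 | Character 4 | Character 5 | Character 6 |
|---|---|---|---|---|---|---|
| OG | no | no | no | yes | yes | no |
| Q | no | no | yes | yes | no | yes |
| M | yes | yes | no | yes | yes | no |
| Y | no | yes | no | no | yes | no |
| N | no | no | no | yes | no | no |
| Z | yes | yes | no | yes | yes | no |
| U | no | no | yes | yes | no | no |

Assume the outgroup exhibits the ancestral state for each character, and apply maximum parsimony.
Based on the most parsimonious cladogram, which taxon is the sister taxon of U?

Character polarity is set by the outgroup: the derived state is whichever differs from the outgroup's state, so for Character 4, Character 5 the derived state is 'no', and for the remaining characters it is 'yes'.
Character 1: derived state 'yes' in M and Z only — synapomorphy for {M, Z}.
Character 2 (derived state 'yes') is shared by M, Y, and Z — a synapomorphy uniting that clade.
Only Q and U show the derived state 'yes' for Character 3, supporting them as a clade.
Character 4 (derived state 'no') is unique to Y (autapomorphy; uninformative for grouping).
Only N, Q, and U show the derived state 'no' for Character 5, supporting them as a clade.
Character 6 (derived state 'yes') is unique to Q (autapomorphy; uninformative for grouping).
Most parsimonious ingroup topology: (((Q,U),N),((M,Z),Y)).
U and Q form a cherry on this tree, so they are sister taxa.

Q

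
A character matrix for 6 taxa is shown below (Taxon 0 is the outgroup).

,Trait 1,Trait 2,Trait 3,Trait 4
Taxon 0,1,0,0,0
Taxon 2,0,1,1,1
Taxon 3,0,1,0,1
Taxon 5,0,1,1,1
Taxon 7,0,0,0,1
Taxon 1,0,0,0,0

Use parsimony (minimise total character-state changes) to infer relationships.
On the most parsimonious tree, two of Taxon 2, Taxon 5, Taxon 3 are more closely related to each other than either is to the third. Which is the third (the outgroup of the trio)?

Taxon 3

Character polarity is set by the outgroup: the derived state is whichever differs from the outgroup's state, so for Trait 1 the derived state is '0', and for the remaining characters it is '1'.
Trait 1 (derived state '0') is shared by all ingroup taxa — unites the whole ingroup.
Trait 2: derived state '1' in Taxon 2, Taxon 3, and Taxon 5 only — synapomorphy for {Taxon 2, Taxon 3, Taxon 5}.
Trait 3: derived state '1' in Taxon 2 and Taxon 5 only — synapomorphy for {Taxon 2, Taxon 5}.
Only Taxon 2, Taxon 3, Taxon 5, and Taxon 7 show the derived state '1' for Trait 4, supporting them as a clade.
Most parsimonious ingroup topology: ((((Taxon 2,Taxon 5),Taxon 3),Taxon 7),Taxon 1).
Taxon 2 and Taxon 5 share a more recent common ancestor with each other than either does with Taxon 3, so Taxon 3 is the least closely related of the three.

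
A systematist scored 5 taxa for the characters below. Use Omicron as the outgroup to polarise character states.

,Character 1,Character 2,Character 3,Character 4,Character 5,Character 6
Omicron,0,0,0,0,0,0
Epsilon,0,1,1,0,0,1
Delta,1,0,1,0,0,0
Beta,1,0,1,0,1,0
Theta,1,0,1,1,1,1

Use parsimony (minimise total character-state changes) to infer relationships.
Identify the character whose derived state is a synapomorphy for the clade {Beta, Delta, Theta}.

The outgroup has state '0' for every character, so '1' is the derived state throughout.
Only Beta, Delta, and Theta show the derived state '1' for Character 1, supporting them as a clade.
Character 2 (derived state '1') is unique to Epsilon (autapomorphy; uninformative for grouping).
Character 3 (derived state '1') is shared by all ingroup taxa — unites the whole ingroup.
Character 4 (derived state '1') is unique to Theta (autapomorphy; uninformative for grouping).
Character 5: derived state '1' in Beta and Theta only — synapomorphy for {Beta, Theta}.
Character 6 groups Epsilon and Theta, which is incompatible with the clades supported by the remaining characters; treating it as convergent (homoplasy) costs fewer steps than any alternative tree.
Most parsimonious ingroup topology: ((Delta,(Theta,Beta)),Epsilon).
The clade {Beta, Delta, Theta} is supported by Character 1: its derived state '1' occurs in exactly those taxa and in no other taxon (including the outgroup).

Character 1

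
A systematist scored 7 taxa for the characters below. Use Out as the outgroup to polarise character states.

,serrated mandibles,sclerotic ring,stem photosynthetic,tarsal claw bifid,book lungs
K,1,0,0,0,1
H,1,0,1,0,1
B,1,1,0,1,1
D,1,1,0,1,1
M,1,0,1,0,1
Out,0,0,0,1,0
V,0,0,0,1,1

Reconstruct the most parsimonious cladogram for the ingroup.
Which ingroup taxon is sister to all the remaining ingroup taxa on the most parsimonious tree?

Character polarity is set by the outgroup: the derived state is whichever differs from the outgroup's state, so for tarsal claw bifid the derived state is '0', and for the remaining characters it is '1'.
serrated mandibles: derived state '1' in B, D, H, K, and M only — synapomorphy for {B, D, H, K, M}.
Only B and D show the derived state '1' for sclerotic ring, supporting them as a clade.
Only H and M show the derived state '1' for stem photosynthetic, supporting them as a clade.
tarsal claw bifid: derived state '0' in H, K, and M only — synapomorphy for {H, K, M}.
book lungs (derived state '1') is shared by all ingroup taxa — unites the whole ingroup.
Most parsimonious ingroup topology: (V,(((H,M),K),(B,D))).
V is sister to the clade containing all other ingroup taxa, so it is the earliest-diverging (most basal) ingroup lineage.

V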